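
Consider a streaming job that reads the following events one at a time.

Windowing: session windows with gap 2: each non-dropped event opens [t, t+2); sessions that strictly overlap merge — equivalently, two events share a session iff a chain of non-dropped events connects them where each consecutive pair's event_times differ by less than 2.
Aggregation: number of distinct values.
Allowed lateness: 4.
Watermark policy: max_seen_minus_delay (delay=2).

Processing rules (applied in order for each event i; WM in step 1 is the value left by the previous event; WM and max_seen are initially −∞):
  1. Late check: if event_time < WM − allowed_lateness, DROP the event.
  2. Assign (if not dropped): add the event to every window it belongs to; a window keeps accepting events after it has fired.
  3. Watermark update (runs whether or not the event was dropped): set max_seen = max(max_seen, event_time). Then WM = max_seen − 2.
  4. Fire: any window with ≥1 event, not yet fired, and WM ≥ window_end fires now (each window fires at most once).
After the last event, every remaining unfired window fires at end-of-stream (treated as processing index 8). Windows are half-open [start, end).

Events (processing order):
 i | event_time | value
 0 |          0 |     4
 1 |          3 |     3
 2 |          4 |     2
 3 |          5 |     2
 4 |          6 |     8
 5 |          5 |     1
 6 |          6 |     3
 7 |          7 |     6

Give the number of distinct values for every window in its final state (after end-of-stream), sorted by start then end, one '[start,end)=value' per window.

[0,2)=1 [3,9)=5

i=0 t=0 v=4: → [0,2); WM=-2
i=1 t=3 v=3: → [3,5); WM=1
i=2 t=4 v=2: → [3,6); WM=2
i=3 t=5 v=2: → [3,7); WM=3
i=4 t=6 v=8: → [3,8); WM=4
i=5 t=5 v=1: → [3,8); WM=4
i=6 t=6 v=3: → [3,8); WM=4
i=7 t=7 v=6: → [3,9); WM=5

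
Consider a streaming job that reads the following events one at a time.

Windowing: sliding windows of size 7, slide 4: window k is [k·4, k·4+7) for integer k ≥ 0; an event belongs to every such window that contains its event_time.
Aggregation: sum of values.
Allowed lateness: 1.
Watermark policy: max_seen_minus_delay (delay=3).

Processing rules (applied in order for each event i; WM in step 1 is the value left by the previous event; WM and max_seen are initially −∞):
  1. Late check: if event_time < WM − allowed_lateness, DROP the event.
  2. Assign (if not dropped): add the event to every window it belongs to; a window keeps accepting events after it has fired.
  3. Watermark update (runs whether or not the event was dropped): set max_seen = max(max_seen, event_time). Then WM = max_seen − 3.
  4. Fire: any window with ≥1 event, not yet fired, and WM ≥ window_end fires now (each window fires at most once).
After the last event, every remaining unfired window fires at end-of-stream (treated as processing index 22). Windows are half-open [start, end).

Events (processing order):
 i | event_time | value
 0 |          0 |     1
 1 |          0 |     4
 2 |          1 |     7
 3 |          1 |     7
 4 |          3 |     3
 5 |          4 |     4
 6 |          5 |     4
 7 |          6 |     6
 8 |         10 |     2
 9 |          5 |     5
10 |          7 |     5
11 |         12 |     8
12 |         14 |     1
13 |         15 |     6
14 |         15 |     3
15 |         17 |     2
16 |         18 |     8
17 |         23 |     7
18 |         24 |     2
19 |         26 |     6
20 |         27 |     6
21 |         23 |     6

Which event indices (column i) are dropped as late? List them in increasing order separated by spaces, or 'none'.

9

i=0 t=0 v=1: → [0,7); WM=-3
i=1 t=0 v=4: → [0,7); WM=-3
i=2 t=1 v=7: → [0,7); WM=-2
i=3 t=1 v=7: → [0,7); WM=-2
i=4 t=3 v=3: → [0,7); WM=0
i=5 t=4 v=4: → [4,11),[0,7); WM=1
i=6 t=5 v=4: → [4,11),[0,7); WM=2
i=7 t=6 v=6: → [4,11),[0,7); WM=3
i=8 t=10 v=2: → [8,15),[4,11); WM=7; [0,7) fires=36
i=9 t=5 v=5: DROP (t<7-1); WM=7
i=10 t=7 v=5: → [4,11); WM=7
i=11 t=12 v=8: → [12,19),[8,15); WM=9
i=12 t=14 v=1: → [12,19),[8,15); WM=11; [4,11) fires=21
i=13 t=15 v=6: → [12,19); WM=12
i=14 t=15 v=3: → [12,19); WM=12
i=15 t=17 v=2: → [16,23),[12,19); WM=14
i=16 t=18 v=8: → [16,23),[12,19); WM=15; [8,15) fires=11
i=17 t=23 v=7: → [20,27); WM=20; [12,19) fires=28
i=18 t=24 v=2: → [24,31),[20,27); WM=21
i=19 t=26 v=6: → [24,31),[20,27); WM=23; [16,23) fires=10
i=20 t=27 v=6: → [24,31); WM=24
i=21 t=23 v=6: → [20,27); WM=24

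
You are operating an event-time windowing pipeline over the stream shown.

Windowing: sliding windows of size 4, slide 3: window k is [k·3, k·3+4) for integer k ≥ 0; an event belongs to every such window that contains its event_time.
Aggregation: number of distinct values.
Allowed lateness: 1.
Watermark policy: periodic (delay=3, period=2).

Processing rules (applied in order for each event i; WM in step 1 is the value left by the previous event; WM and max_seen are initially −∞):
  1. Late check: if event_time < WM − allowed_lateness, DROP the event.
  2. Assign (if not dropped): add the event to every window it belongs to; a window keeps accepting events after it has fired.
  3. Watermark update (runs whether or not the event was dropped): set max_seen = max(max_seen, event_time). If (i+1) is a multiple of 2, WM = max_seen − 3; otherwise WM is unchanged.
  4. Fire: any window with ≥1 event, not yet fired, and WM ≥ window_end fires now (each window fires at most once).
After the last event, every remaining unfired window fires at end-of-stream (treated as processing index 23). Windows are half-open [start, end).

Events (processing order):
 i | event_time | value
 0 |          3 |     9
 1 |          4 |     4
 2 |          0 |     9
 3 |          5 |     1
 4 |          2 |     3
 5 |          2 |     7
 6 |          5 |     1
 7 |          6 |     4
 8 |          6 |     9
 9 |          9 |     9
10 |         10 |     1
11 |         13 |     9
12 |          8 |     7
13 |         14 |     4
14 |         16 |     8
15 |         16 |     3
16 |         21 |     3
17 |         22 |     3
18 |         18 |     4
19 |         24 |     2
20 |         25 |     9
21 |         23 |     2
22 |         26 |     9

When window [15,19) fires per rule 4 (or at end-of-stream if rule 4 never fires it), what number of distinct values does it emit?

i=0 t=3 v=9: → [3,7),[0,4); WM=−∞
i=1 t=4 v=4: → [3,7); WM=1
i=2 t=0 v=9: → [0,4); WM=1
i=3 t=5 v=1: → [3,7); WM=2
i=4 t=2 v=3: → [0,4); WM=2
i=5 t=2 v=7: → [0,4); WM=2
i=6 t=5 v=1: → [3,7); WM=2
i=7 t=6 v=4: → [6,10),[3,7); WM=3
i=8 t=6 v=9: → [6,10),[3,7); WM=3
i=9 t=9 v=9: → [9,13),[6,10); WM=6; [0,4) fires=3
i=10 t=10 v=1: → [9,13); WM=6
i=11 t=13 v=9: → [12,16); WM=10; [3,7) fires=3 [6,10) fires=2
i=12 t=8 v=7: DROP (t<10-1); WM=10
i=13 t=14 v=4: → [12,16); WM=11
i=14 t=16 v=8: → [15,19); WM=11
i=15 t=16 v=3: → [15,19); WM=13; [9,13) fires=2
i=16 t=21 v=3: → [21,25),[18,22); WM=13
i=17 t=22 v=3: → [21,25); WM=19; [12,16) fires=2 [15,19) fires=2
i=18 t=18 v=4: → [18,22),[15,19); WM=19
i=19 t=24 v=2: → [24,28),[21,25); WM=21
i=20 t=25 v=9: → [24,28); WM=21
i=21 t=23 v=2: → [21,25); WM=22; [18,22) fires=2
i=22 t=26 v=9: → [24,28); WM=22

2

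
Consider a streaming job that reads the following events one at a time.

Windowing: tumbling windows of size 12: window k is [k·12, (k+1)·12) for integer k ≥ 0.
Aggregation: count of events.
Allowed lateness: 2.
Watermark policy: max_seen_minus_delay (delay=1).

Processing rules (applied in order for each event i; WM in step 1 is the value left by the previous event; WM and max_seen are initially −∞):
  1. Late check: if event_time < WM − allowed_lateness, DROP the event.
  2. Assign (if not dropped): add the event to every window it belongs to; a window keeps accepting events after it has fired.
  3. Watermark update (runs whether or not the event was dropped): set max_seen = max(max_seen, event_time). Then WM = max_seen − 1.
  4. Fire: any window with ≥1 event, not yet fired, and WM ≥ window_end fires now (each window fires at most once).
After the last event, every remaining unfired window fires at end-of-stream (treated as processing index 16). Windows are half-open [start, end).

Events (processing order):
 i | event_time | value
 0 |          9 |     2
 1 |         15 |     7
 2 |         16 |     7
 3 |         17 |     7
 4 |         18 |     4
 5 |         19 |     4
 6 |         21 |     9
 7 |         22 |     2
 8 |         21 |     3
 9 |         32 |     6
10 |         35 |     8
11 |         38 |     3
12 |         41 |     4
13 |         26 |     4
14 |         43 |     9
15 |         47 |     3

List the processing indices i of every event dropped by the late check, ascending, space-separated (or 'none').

13

i=0 t=9 v=2: → [0,12); WM=8
i=1 t=15 v=7: → [12,24); WM=14; [0,12) fires=1
i=2 t=16 v=7: → [12,24); WM=15
i=3 t=17 v=7: → [12,24); WM=16
i=4 t=18 v=4: → [12,24); WM=17
i=5 t=19 v=4: → [12,24); WM=18
i=6 t=21 v=9: → [12,24); WM=20
i=7 t=22 v=2: → [12,24); WM=21
i=8 t=21 v=3: → [12,24); WM=21
i=9 t=32 v=6: → [24,36); WM=31; [12,24) fires=8
i=10 t=35 v=8: → [24,36); WM=34
i=11 t=38 v=3: → [36,48); WM=37; [24,36) fires=2
i=12 t=41 v=4: → [36,48); WM=40
i=13 t=26 v=4: DROP (t<40-2); WM=40
i=14 t=43 v=9: → [36,48); WM=42
i=15 t=47 v=3: → [36,48); WM=46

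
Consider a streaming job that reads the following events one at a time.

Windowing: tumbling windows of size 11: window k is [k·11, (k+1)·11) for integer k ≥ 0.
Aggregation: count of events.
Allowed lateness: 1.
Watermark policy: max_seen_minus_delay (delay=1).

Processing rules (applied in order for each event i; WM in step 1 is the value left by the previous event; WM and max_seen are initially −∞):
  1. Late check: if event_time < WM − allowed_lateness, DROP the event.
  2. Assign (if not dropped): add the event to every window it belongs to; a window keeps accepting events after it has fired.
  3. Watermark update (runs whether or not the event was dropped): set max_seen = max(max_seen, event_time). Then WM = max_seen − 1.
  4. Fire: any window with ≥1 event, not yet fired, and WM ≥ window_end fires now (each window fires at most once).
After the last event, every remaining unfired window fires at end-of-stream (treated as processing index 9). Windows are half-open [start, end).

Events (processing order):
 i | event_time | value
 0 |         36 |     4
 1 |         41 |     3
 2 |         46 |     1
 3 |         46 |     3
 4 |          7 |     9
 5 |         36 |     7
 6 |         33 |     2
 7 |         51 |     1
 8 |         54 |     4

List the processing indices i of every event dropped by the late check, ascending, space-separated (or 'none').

i=0 t=36 v=4: → [33,44); WM=35
i=1 t=41 v=3: → [33,44); WM=40
i=2 t=46 v=1: → [44,55); WM=45; [33,44) fires=2
i=3 t=46 v=3: → [44,55); WM=45
i=4 t=7 v=9: DROP (t<45-1); WM=45
i=5 t=36 v=7: DROP (t<45-1); WM=45
i=6 t=33 v=2: DROP (t<45-1); WM=45
i=7 t=51 v=1: → [44,55); WM=50
i=8 t=54 v=4: → [44,55); WM=53

4 5 6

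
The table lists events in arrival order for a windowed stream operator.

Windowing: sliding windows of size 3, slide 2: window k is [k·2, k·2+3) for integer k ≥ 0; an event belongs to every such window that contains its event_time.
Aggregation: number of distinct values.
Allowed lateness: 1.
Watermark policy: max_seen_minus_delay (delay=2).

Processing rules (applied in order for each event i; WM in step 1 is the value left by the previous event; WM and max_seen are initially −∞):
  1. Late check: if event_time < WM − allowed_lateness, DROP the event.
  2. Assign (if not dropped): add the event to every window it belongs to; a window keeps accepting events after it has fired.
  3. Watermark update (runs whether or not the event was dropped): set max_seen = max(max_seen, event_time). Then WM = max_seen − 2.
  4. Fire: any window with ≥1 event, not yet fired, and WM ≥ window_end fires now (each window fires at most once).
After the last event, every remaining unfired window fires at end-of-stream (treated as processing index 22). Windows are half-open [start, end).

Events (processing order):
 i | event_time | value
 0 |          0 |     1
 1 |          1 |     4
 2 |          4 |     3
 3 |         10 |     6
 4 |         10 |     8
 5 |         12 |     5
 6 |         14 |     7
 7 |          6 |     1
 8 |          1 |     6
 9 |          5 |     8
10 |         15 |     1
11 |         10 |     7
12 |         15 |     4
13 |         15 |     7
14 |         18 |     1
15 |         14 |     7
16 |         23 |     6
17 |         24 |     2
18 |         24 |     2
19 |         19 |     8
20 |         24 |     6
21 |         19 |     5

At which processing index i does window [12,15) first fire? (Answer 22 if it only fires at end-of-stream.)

14

i=0 t=0 v=1: → [0,3); WM=-2
i=1 t=1 v=4: → [0,3); WM=-1
i=2 t=4 v=3: → [4,7),[2,5); WM=2
i=3 t=10 v=6: → [10,13),[8,11); WM=8; [0,3) fires=2 [2,5) fires=1 [4,7) fires=1
i=4 t=10 v=8: → [10,13),[8,11); WM=8
i=5 t=12 v=5: → [12,15),[10,13); WM=10
i=6 t=14 v=7: → [14,17),[12,15); WM=12; [8,11) fires=2
i=7 t=6 v=1: DROP (t<12-1); WM=12
i=8 t=1 v=6: DROP (t<12-1); WM=12
i=9 t=5 v=8: DROP (t<12-1); WM=12
i=10 t=15 v=1: → [14,17); WM=13; [10,13) fires=3
i=11 t=10 v=7: DROP (t<13-1); WM=13
i=12 t=15 v=4: → [14,17); WM=13
i=13 t=15 v=7: → [14,17); WM=13
i=14 t=18 v=1: → [18,21),[16,19); WM=16; [12,15) fires=2
i=15 t=14 v=7: DROP (t<16-1); WM=16
i=16 t=23 v=6: → [22,25); WM=21; [14,17) fires=3 [16,19) fires=1 [18,21) fires=1
i=17 t=24 v=2: → [24,27),[22,25); WM=22
i=18 t=24 v=2: → [24,27),[22,25); WM=22
i=19 t=19 v=8: DROP (t<22-1); WM=22
i=20 t=24 v=6: → [24,27),[22,25); WM=22
i=21 t=19 v=5: DROP (t<22-1); WM=22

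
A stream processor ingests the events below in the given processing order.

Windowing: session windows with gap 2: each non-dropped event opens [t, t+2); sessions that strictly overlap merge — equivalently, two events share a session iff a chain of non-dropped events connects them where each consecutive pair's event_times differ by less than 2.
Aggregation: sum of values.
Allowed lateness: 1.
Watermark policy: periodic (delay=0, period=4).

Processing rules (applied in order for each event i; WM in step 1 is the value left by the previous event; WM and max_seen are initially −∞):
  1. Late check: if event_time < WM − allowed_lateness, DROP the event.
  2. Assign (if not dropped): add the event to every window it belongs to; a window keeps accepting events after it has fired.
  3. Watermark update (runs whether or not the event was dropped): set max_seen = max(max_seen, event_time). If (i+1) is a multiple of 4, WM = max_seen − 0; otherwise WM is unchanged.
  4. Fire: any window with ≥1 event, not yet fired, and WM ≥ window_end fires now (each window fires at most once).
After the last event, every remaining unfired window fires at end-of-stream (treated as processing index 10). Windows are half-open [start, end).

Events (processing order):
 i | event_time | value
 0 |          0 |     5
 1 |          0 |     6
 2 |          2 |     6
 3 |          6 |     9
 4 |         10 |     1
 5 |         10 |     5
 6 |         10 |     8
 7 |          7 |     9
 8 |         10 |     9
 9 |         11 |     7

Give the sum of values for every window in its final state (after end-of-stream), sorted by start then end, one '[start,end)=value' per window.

[0,2)=11 [2,4)=6 [6,9)=18 [10,13)=30

i=0 t=0 v=5: → [0,2); WM=−∞
i=1 t=0 v=6: → [0,2); WM=−∞
i=2 t=2 v=6: → [2,4); WM=−∞
i=3 t=6 v=9: → [6,8); WM=6
i=4 t=10 v=1: → [10,12); WM=6
i=5 t=10 v=5: → [10,12); WM=6
i=6 t=10 v=8: → [10,12); WM=6
i=7 t=7 v=9: → [6,9); WM=10
i=8 t=10 v=9: → [10,12); WM=10
i=9 t=11 v=7: → [10,13); WM=10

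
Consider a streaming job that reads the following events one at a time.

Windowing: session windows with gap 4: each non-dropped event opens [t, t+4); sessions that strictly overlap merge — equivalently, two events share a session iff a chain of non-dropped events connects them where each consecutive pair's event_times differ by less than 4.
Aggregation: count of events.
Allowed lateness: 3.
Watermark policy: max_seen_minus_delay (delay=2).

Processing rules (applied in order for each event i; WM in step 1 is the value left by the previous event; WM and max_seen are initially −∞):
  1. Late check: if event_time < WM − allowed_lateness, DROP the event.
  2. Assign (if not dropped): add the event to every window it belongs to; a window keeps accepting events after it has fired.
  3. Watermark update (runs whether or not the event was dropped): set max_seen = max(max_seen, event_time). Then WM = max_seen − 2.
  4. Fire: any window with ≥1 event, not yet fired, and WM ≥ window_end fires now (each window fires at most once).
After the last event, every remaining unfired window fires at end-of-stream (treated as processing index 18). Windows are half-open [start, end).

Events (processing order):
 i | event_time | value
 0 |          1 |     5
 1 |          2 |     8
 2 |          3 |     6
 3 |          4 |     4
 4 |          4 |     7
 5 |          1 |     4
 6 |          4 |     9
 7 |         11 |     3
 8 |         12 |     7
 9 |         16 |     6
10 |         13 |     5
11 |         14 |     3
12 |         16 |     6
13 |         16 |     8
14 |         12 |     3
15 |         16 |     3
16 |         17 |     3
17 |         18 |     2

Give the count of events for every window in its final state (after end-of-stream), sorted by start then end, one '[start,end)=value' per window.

[1,8)=7 [11,22)=11

i=0 t=1 v=5: → [1,5); WM=-1
i=1 t=2 v=8: → [1,6); WM=0
i=2 t=3 v=6: → [1,7); WM=1
i=3 t=4 v=4: → [1,8); WM=2
i=4 t=4 v=7: → [1,8); WM=2
i=5 t=1 v=4: → [1,8); WM=2
i=6 t=4 v=9: → [1,8); WM=2
i=7 t=11 v=3: → [11,15); WM=9
i=8 t=12 v=7: → [11,16); WM=10
i=9 t=16 v=6: → [16,20); WM=14
i=10 t=13 v=5: → [11,20); WM=14
i=11 t=14 v=3: → [11,20); WM=14
i=12 t=16 v=6: → [11,20); WM=14
i=13 t=16 v=8: → [11,20); WM=14
i=14 t=12 v=3: → [11,20); WM=14
i=15 t=16 v=3: → [11,20); WM=14
i=16 t=17 v=3: → [11,21); WM=15
i=17 t=18 v=2: → [11,22); WM=16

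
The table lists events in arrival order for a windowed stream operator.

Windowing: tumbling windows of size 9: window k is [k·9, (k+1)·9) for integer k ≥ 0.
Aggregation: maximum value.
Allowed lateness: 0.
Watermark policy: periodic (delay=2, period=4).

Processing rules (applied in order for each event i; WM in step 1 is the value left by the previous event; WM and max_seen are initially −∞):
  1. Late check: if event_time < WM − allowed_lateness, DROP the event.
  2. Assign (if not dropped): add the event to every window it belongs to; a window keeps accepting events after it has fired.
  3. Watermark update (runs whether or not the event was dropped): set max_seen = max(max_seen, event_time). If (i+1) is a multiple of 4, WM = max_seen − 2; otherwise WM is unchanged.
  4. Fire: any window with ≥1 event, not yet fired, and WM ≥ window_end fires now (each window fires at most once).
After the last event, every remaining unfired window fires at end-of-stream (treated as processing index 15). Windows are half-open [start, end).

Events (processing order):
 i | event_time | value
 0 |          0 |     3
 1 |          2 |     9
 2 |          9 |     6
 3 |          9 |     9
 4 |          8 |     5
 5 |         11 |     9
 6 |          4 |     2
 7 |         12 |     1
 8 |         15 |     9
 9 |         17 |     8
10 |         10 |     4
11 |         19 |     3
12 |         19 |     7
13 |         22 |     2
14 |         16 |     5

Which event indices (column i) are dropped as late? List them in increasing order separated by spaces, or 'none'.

i=0 t=0 v=3: → [0,9); WM=−∞
i=1 t=2 v=9: → [0,9); WM=−∞
i=2 t=9 v=6: → [9,18); WM=−∞
i=3 t=9 v=9: → [9,18); WM=7
i=4 t=8 v=5: → [0,9); WM=7
i=5 t=11 v=9: → [9,18); WM=7
i=6 t=4 v=2: DROP (t<7-0); WM=7
i=7 t=12 v=1: → [9,18); WM=10; [0,9) fires=9
i=8 t=15 v=9: → [9,18); WM=10
i=9 t=17 v=8: → [9,18); WM=10
i=10 t=10 v=4: → [9,18); WM=10
i=11 t=19 v=3: → [18,27); WM=17
i=12 t=19 v=7: → [18,27); WM=17
i=13 t=22 v=2: → [18,27); WM=17
i=14 t=16 v=5: DROP (t<17-0); WM=17

6 14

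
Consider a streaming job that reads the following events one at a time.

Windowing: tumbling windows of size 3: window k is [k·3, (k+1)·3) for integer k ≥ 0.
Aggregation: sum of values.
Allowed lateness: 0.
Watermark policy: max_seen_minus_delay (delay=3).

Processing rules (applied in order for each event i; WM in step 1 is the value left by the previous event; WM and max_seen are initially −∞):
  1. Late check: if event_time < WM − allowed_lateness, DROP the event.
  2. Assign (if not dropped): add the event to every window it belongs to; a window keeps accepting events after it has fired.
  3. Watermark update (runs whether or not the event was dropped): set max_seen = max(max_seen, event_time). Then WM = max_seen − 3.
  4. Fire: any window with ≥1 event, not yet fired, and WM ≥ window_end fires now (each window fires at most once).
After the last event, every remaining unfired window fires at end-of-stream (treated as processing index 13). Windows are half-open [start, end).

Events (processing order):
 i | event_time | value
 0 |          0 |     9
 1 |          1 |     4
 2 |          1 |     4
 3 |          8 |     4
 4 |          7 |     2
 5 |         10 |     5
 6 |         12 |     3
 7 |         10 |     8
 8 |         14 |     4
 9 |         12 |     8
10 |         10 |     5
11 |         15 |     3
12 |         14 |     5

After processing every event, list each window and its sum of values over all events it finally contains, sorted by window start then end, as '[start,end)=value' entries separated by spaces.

i=0 t=0 v=9: → [0,3); WM=-3
i=1 t=1 v=4: → [0,3); WM=-2
i=2 t=1 v=4: → [0,3); WM=-2
i=3 t=8 v=4: → [6,9); WM=5; [0,3) fires=17
i=4 t=7 v=2: → [6,9); WM=5
i=5 t=10 v=5: → [9,12); WM=7
i=6 t=12 v=3: → [12,15); WM=9; [6,9) fires=6
i=7 t=10 v=8: → [9,12); WM=9
i=8 t=14 v=4: → [12,15); WM=11
i=9 t=12 v=8: → [12,15); WM=11
i=10 t=10 v=5: DROP (t<11-0); WM=11
i=11 t=15 v=3: → [15,18); WM=12; [9,12) fires=13
i=12 t=14 v=5: → [12,15); WM=12

[0,3)=17 [6,9)=6 [9,12)=13 [12,15)=20 [15,18)=3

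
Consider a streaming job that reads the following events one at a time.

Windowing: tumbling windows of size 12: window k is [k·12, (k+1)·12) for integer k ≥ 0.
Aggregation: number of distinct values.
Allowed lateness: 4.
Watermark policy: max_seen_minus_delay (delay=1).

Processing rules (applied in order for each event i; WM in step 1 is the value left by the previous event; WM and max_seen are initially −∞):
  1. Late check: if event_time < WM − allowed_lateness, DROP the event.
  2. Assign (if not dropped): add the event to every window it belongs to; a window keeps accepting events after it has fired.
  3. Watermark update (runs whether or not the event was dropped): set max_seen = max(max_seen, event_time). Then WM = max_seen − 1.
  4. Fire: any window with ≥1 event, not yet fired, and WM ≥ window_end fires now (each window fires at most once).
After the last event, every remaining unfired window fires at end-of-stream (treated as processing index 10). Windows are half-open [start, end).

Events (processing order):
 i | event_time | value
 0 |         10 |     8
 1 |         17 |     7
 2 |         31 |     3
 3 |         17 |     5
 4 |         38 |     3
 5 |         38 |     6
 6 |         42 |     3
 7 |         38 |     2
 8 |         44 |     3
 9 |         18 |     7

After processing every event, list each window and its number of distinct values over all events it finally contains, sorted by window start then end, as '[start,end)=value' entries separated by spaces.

[0,12)=1 [12,24)=1 [24,36)=1 [36,48)=3

i=0 t=10 v=8: → [0,12); WM=9
i=1 t=17 v=7: → [12,24); WM=16; [0,12) fires=1
i=2 t=31 v=3: → [24,36); WM=30; [12,24) fires=1
i=3 t=17 v=5: DROP (t<30-4); WM=30
i=4 t=38 v=3: → [36,48); WM=37; [24,36) fires=1
i=5 t=38 v=6: → [36,48); WM=37
i=6 t=42 v=3: → [36,48); WM=41
i=7 t=38 v=2: → [36,48); WM=41
i=8 t=44 v=3: → [36,48); WM=43
i=9 t=18 v=7: DROP (t<43-4); WM=43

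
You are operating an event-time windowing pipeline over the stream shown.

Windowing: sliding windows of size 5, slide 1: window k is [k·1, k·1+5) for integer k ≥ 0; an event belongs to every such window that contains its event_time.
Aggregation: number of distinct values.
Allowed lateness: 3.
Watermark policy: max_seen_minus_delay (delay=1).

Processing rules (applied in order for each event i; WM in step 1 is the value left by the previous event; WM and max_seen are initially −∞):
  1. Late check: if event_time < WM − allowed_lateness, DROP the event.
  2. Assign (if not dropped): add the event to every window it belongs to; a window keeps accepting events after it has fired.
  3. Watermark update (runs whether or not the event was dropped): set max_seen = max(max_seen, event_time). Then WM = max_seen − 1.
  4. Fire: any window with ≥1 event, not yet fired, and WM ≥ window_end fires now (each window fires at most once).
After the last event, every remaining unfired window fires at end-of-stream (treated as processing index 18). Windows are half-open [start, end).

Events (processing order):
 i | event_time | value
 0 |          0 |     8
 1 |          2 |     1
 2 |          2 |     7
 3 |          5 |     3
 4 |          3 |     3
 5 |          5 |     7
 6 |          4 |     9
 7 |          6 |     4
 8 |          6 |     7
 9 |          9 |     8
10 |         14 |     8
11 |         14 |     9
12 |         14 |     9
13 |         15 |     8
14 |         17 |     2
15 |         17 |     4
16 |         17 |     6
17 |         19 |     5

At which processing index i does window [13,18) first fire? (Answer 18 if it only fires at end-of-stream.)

i=0 t=0 v=8: → [0,5); WM=-1
i=1 t=2 v=1: → [2,7),[1,6),[0,5); WM=1
i=2 t=2 v=7: → [2,7),[1,6),[0,5); WM=1
i=3 t=5 v=3: → [5,10),[4,9),[3,8),[2,7),[1,6); WM=4
i=4 t=3 v=3: → [3,8),[2,7),[1,6),[0,5); WM=4
i=5 t=5 v=7: → [5,10),[4,9),[3,8),[2,7),[1,6); WM=4
i=6 t=4 v=9: → [4,9),[3,8),[2,7),[1,6),[0,5); WM=4
i=7 t=6 v=4: → [6,11),[5,10),[4,9),[3,8),[2,7); WM=5; [0,5) fires=5
i=8 t=6 v=7: → [6,11),[5,10),[4,9),[3,8),[2,7); WM=5
i=9 t=9 v=8: → [9,14),[8,13),[7,12),[6,11),[5,10); WM=8; [1,6) fires=4 [2,7) fires=5 [3,8) fires=4
i=10 t=14 v=8: → [14,19),[13,18),[12,17),[11,16),[10,15); WM=13; [4,9) fires=4 [5,10) fires=4 [6,11) fires=3 [7,12) fires=1 [8,13) fires=1
i=11 t=14 v=9: → [14,19),[13,18),[12,17),[11,16),[10,15); WM=13
i=12 t=14 v=9: → [14,19),[13,18),[12,17),[11,16),[10,15); WM=13
i=13 t=15 v=8: → [15,20),[14,19),[13,18),[12,17),[11,16); WM=14; [9,14) fires=1
i=14 t=17 v=2: → [17,22),[16,21),[15,20),[14,19),[13,18); WM=16; [10,15) fires=2 [11,16) fires=2
i=15 t=17 v=4: → [17,22),[16,21),[15,20),[14,19),[13,18); WM=16
i=16 t=17 v=6: → [17,22),[16,21),[15,20),[14,19),[13,18); WM=16
i=17 t=19 v=5: → [19,24),[18,23),[17,22),[16,21),[15,20); WM=18; [12,17) fires=2 [13,18) fires=5

17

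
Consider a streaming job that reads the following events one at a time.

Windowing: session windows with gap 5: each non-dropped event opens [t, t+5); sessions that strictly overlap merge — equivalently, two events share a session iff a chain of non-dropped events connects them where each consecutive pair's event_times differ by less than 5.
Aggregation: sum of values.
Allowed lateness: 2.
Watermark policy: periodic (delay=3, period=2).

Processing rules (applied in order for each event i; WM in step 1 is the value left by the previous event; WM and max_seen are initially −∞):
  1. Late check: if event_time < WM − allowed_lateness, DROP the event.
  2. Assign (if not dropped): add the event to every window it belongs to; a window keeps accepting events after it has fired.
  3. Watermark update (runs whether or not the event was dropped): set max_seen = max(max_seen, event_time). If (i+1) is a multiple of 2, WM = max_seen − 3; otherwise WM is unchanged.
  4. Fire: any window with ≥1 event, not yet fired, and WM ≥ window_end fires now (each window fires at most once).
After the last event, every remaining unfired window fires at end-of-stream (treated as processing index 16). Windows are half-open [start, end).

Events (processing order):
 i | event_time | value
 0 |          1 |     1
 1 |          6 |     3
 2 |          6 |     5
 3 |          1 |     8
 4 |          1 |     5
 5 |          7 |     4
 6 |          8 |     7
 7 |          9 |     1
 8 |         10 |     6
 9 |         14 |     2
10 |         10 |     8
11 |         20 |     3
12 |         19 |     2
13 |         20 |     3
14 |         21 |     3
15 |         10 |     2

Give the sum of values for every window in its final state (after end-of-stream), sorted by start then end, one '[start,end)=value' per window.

i=0 t=1 v=1: → [1,6); WM=−∞
i=1 t=6 v=3: → [6,11); WM=3
i=2 t=6 v=5: → [6,11); WM=3
i=3 t=1 v=8: → [1,6); WM=3
i=4 t=1 v=5: → [1,6); WM=3
i=5 t=7 v=4: → [6,12); WM=4
i=6 t=8 v=7: → [6,13); WM=4
i=7 t=9 v=1: → [6,14); WM=6
i=8 t=10 v=6: → [6,15); WM=6
i=9 t=14 v=2: → [6,19); WM=11
i=10 t=10 v=8: → [6,19); WM=11
i=11 t=20 v=3: → [20,25); WM=17
i=12 t=19 v=2: → [19,25); WM=17
i=13 t=20 v=3: → [19,25); WM=17
i=14 t=21 v=3: → [19,26); WM=17
i=15 t=10 v=2: DROP (t<17-2); WM=18

[1,6)=14 [6,19)=36 [19,26)=11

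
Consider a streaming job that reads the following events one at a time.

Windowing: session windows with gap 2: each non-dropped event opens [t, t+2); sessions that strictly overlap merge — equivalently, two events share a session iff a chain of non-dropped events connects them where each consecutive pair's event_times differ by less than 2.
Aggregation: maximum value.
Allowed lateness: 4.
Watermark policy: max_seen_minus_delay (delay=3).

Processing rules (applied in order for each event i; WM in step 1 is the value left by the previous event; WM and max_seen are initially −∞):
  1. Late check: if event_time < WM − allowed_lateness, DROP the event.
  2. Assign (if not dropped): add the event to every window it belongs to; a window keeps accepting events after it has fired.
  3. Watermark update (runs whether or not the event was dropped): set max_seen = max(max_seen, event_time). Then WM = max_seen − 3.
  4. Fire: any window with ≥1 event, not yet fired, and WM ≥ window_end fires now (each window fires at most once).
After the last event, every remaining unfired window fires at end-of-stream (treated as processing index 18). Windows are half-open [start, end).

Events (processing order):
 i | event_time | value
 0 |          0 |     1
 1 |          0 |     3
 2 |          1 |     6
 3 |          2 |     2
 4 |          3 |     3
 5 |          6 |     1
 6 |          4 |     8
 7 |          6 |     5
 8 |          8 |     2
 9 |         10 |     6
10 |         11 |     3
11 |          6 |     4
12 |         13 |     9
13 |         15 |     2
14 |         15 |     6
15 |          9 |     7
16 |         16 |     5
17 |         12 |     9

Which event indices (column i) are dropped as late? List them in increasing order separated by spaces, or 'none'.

i=0 t=0 v=1: → [0,2); WM=-3
i=1 t=0 v=3: → [0,2); WM=-3
i=2 t=1 v=6: → [0,3); WM=-2
i=3 t=2 v=2: → [0,4); WM=-1
i=4 t=3 v=3: → [0,5); WM=0
i=5 t=6 v=1: → [6,8); WM=3
i=6 t=4 v=8: → [0,6); WM=3
i=7 t=6 v=5: → [6,8); WM=3
i=8 t=8 v=2: → [8,10); WM=5
i=9 t=10 v=6: → [10,12); WM=7
i=10 t=11 v=3: → [10,13); WM=8
i=11 t=6 v=4: → [6,8); WM=8
i=12 t=13 v=9: → [13,15); WM=10
i=13 t=15 v=2: → [15,17); WM=12
i=14 t=15 v=6: → [15,17); WM=12
i=15 t=9 v=7: → [8,13); WM=12
i=16 t=16 v=5: → [15,18); WM=13
i=17 t=12 v=9: → [8,15); WM=13

none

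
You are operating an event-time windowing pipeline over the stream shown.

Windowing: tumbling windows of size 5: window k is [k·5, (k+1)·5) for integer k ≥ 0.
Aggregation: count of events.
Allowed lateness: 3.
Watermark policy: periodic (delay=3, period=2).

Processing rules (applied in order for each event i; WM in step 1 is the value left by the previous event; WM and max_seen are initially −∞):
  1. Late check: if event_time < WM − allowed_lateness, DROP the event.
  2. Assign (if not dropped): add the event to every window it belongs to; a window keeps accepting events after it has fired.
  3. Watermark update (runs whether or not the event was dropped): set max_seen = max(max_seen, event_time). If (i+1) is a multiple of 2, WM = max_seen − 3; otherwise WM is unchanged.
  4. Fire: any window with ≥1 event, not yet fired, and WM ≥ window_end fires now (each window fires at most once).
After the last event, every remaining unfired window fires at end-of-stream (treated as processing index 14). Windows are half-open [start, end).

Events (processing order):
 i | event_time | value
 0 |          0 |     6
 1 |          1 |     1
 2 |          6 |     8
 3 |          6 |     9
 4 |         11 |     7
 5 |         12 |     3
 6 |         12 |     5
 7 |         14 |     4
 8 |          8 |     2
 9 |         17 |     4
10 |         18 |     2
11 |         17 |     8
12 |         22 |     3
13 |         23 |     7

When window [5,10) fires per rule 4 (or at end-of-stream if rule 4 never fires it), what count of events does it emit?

i=0 t=0 v=6: → [0,5); WM=−∞
i=1 t=1 v=1: → [0,5); WM=-2
i=2 t=6 v=8: → [5,10); WM=-2
i=3 t=6 v=9: → [5,10); WM=3
i=4 t=11 v=7: → [10,15); WM=3
i=5 t=12 v=3: → [10,15); WM=9; [0,5) fires=2
i=6 t=12 v=5: → [10,15); WM=9
i=7 t=14 v=4: → [10,15); WM=11; [5,10) fires=2
i=8 t=8 v=2: → [5,10); WM=11
i=9 t=17 v=4: → [15,20); WM=14
i=10 t=18 v=2: → [15,20); WM=14
i=11 t=17 v=8: → [15,20); WM=15; [10,15) fires=4
i=12 t=22 v=3: → [20,25); WM=15
i=13 t=23 v=7: → [20,25); WM=20; [15,20) fires=3

2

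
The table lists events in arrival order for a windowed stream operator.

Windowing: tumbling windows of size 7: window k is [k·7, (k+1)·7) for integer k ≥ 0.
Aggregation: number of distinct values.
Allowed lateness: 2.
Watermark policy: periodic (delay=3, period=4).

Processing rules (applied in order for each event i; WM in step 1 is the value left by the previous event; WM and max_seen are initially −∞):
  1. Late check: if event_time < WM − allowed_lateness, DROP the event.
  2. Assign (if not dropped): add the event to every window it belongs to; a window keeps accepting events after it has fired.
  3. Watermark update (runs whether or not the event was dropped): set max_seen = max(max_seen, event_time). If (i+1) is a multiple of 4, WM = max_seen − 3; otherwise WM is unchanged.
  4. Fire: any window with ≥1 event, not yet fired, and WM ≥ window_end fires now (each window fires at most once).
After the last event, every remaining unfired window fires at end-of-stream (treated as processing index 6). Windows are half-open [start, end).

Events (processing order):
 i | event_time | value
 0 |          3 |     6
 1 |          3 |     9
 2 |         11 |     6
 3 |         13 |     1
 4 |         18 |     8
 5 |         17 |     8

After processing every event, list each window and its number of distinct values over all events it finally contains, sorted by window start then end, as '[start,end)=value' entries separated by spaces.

[0,7)=2 [7,14)=2 [14,21)=1

i=0 t=3 v=6: → [0,7); WM=−∞
i=1 t=3 v=9: → [0,7); WM=−∞
i=2 t=11 v=6: → [7,14); WM=−∞
i=3 t=13 v=1: → [7,14); WM=10; [0,7) fires=2
i=4 t=18 v=8: → [14,21); WM=10
i=5 t=17 v=8: → [14,21); WM=10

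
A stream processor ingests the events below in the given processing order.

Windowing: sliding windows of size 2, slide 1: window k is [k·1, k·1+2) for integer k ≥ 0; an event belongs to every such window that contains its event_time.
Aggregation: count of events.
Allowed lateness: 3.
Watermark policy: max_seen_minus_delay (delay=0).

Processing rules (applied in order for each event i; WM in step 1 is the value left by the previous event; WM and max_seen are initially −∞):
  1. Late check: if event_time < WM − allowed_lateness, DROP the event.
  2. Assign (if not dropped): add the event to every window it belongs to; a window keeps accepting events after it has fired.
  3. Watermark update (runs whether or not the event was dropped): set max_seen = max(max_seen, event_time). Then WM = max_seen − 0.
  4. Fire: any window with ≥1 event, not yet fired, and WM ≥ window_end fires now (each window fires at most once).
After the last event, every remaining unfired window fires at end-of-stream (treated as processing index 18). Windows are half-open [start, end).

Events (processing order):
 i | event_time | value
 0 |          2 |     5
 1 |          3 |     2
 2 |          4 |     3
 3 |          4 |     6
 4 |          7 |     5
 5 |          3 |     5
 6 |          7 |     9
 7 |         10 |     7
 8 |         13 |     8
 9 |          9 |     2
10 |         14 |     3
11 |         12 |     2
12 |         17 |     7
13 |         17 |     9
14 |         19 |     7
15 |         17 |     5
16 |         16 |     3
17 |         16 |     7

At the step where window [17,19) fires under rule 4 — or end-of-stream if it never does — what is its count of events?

i=0 t=2 v=5: → [2,4),[1,3); WM=2
i=1 t=3 v=2: → [3,5),[2,4); WM=3; [1,3) fires=1
i=2 t=4 v=3: → [4,6),[3,5); WM=4; [2,4) fires=2
i=3 t=4 v=6: → [4,6),[3,5); WM=4
i=4 t=7 v=5: → [7,9),[6,8); WM=7; [3,5) fires=3 [4,6) fires=2
i=5 t=3 v=5: DROP (t<7-3); WM=7
i=6 t=7 v=9: → [7,9),[6,8); WM=7
i=7 t=10 v=7: → [10,12),[9,11); WM=10; [6,8) fires=2 [7,9) fires=2
i=8 t=13 v=8: → [13,15),[12,14); WM=13; [9,11) fires=1 [10,12) fires=1
i=9 t=9 v=2: DROP (t<13-3); WM=13
i=10 t=14 v=3: → [14,16),[13,15); WM=14; [12,14) fires=1
i=11 t=12 v=2: → [12,14),[11,13); WM=14; [11,13) fires=1
i=12 t=17 v=7: → [17,19),[16,18); WM=17; [13,15) fires=2 [14,16) fires=1
i=13 t=17 v=9: → [17,19),[16,18); WM=17
i=14 t=19 v=7: → [19,21),[18,20); WM=19; [16,18) fires=2 [17,19) fires=2
i=15 t=17 v=5: → [17,19),[16,18); WM=19
i=16 t=16 v=3: → [16,18),[15,17); WM=19; [15,17) fires=1
i=17 t=16 v=7: → [16,18),[15,17); WM=19

2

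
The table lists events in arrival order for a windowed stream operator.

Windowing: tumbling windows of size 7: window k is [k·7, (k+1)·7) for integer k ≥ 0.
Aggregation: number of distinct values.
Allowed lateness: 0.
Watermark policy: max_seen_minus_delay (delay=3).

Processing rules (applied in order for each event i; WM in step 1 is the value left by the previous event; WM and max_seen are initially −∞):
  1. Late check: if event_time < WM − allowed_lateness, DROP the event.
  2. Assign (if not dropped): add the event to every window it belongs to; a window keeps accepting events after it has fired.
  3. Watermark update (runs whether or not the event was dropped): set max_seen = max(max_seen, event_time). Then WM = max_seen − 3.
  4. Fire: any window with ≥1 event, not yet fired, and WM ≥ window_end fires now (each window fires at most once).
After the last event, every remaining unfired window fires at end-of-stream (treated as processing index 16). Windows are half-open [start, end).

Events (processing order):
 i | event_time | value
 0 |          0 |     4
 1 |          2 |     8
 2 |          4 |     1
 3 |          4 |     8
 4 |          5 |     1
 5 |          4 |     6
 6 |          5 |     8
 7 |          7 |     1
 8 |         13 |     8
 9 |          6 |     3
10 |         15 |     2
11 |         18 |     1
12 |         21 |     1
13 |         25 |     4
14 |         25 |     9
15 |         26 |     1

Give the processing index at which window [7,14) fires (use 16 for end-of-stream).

11

i=0 t=0 v=4: → [0,7); WM=-3
i=1 t=2 v=8: → [0,7); WM=-1
i=2 t=4 v=1: → [0,7); WM=1
i=3 t=4 v=8: → [0,7); WM=1
i=4 t=5 v=1: → [0,7); WM=2
i=5 t=4 v=6: → [0,7); WM=2
i=6 t=5 v=8: → [0,7); WM=2
i=7 t=7 v=1: → [7,14); WM=4
i=8 t=13 v=8: → [7,14); WM=10; [0,7) fires=4
i=9 t=6 v=3: DROP (t<10-0); WM=10
i=10 t=15 v=2: → [14,21); WM=12
i=11 t=18 v=1: → [14,21); WM=15; [7,14) fires=2
i=12 t=21 v=1: → [21,28); WM=18
i=13 t=25 v=4: → [21,28); WM=22; [14,21) fires=2
i=14 t=25 v=9: → [21,28); WM=22
i=15 t=26 v=1: → [21,28); WM=23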